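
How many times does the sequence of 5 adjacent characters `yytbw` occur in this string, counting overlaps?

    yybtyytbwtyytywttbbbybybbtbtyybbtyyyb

1

Sliding a length-5 window over the 37 characters (33 positions):
  position 5–9: yytbw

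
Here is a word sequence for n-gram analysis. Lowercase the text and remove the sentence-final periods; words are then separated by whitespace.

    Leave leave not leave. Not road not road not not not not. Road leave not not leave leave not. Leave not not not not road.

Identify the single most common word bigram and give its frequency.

Bigram frequencies (highest first):
  not not: 7
  leave not: 5
  not road: 4
  not leave: 3
  leave leave: 2
  road not: 2
  … (1 more, each ≤ 1)

"not not", 7 times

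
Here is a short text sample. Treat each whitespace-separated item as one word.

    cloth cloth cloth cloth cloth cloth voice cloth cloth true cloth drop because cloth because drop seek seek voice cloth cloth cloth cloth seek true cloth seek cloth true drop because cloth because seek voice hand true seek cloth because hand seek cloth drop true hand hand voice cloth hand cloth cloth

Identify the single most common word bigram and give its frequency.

"cloth cloth", 10 times

Bigram frequencies (highest first):
  cloth cloth: 10
  voice cloth: 3
  cloth because: 3
  seek cloth: 3
  cloth true: 2
  true cloth: 2
  … (23 more, each ≤ 2)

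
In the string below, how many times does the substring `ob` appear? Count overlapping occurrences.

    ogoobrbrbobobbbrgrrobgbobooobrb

6

Sliding a length-2 window over the 31 characters (30 positions):
  position 4–5: ob
  position 10–11: ob
  position 12–13: ob
  position 20–21: ob
  position 24–25: ob
  position 28–29: ob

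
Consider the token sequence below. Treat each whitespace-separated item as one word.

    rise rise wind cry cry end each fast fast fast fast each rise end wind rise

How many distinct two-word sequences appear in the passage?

13

16 tokens → 15 bigram windows in total.
Repeated bigrams (each contributes count−1 duplicates):
  fast fast: 3
2 duplicate windows → 15 − 2 = 13 distinct.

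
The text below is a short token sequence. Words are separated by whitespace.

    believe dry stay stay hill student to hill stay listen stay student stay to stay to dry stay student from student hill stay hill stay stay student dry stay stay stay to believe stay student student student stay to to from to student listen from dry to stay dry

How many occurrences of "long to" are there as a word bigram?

0

Scanning the 48 overlapping bigram windows for "long to":
  (none found)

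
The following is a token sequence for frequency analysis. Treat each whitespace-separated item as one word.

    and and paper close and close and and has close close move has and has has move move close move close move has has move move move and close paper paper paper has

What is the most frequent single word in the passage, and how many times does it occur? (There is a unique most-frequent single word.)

Unigram frequencies (highest first):
  move: 8
  and: 7
  close: 7
  has: 7
  paper: 4

"move", 8 times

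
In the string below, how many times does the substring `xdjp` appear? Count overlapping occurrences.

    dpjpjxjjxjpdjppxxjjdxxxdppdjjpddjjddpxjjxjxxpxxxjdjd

0

Sliding a length-4 window over the 52 characters (49 positions):
  (no match at any position)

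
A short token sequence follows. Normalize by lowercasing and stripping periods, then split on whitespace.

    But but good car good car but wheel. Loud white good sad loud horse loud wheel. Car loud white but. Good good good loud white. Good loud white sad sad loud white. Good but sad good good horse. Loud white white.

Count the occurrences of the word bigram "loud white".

6

Scanning the 40 overlapping bigram windows for "loud white":
  position 9–10: loud white
  position 18–19: loud white
  position 24–25: loud white
  position 27–28: loud white
  position 31–32: loud white
  position 39–40: loud white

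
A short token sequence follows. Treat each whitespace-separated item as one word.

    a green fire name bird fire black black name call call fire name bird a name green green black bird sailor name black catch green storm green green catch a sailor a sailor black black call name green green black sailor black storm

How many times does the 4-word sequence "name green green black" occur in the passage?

Scanning the 40 overlapping 4-gram windows for "name green green black":
  position 16–19: name green green black
  position 37–40: name green green black

2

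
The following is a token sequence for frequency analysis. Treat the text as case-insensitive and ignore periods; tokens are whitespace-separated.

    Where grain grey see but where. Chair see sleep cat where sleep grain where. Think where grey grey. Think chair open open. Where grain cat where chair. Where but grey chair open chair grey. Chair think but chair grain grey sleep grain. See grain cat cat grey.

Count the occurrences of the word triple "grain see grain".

Scanning the 45 overlapping trigram windows for "grain see grain":
  position 42–44: grain see grain

1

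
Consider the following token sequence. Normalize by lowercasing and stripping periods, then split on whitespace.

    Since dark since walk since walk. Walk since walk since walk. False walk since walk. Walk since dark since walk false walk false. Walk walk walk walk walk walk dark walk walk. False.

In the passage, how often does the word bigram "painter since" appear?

0

Scanning the 32 overlapping bigram windows for "painter since":
  (none found)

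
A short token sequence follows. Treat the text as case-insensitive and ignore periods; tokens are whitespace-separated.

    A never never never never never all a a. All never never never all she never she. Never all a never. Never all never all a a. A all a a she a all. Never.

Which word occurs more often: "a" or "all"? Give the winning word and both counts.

"a": 10 occurrences
"all": 8 occurrences

"a" (10 vs 8)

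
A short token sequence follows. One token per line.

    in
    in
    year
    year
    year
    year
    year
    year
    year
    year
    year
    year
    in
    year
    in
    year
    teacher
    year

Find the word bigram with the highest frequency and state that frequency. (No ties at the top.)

"year year", 9 times

Bigram frequencies (highest first):
  year year: 9
  in year: 3
  year in: 2
  in in: 1
  year teacher: 1
  teacher year: 1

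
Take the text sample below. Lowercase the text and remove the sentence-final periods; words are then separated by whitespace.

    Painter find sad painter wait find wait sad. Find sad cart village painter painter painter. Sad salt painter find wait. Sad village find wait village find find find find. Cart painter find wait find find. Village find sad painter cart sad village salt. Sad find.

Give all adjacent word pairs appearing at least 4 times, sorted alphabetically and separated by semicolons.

Bigram counts meeting the condition (at least 4 times):
  find find: 4
  find wait: 4

find find; find wait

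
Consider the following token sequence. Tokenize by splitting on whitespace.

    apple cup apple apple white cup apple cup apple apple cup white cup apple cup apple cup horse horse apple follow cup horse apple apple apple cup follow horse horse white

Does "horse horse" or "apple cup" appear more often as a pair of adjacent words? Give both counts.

"apple cup" (6 vs 2)

"horse horse": 2 occurrences
"apple cup": 6 occurrences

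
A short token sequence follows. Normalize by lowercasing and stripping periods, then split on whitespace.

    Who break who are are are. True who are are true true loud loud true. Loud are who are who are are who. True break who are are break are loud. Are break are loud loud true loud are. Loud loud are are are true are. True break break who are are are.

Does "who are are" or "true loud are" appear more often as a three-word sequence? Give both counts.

"who are are": 5 occurrences
"true loud are": 2 occurrences

"who are are" (5 vs 2)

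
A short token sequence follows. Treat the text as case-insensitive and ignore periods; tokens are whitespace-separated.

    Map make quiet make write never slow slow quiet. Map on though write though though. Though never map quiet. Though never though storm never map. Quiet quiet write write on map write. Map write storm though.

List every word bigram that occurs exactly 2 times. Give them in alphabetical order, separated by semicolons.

Bigram counts meeting the condition (exactly 2 times):
  map quiet: 2
  map write: 2
  never map: 2
  though never: 2
  though though: 2

map quiet; map write; never map; though never; though though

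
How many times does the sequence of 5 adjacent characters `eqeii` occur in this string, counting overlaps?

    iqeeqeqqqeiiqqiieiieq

Sliding a length-5 window over the 21 characters (17 positions):
  (no match at any position)

0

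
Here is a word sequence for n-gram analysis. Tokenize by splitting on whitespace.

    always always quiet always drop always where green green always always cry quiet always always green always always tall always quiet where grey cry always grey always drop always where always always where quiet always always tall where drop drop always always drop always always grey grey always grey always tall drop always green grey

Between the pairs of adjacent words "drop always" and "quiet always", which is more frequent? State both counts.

"drop always" (5 vs 3)

"drop always": 5 occurrences
"quiet always": 3 occurrences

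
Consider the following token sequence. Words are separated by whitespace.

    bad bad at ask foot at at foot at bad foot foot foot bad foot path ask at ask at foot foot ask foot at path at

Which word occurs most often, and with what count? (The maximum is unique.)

Unigram frequencies (highest first):
  foot: 9
  at: 8
  bad: 4
  ask: 4
  path: 2

"foot", 9 times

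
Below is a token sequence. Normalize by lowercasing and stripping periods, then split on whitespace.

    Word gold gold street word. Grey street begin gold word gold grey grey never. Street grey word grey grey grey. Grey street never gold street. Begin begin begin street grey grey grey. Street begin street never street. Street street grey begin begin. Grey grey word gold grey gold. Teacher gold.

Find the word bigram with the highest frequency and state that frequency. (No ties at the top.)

Bigram frequencies (highest first):
  grey grey: 7
  word gold: 3
  grey street: 3
  street begin: 3
  street grey: 3
  begin begin: 3
  … (19 more, each ≤ 2)

"grey grey", 7 times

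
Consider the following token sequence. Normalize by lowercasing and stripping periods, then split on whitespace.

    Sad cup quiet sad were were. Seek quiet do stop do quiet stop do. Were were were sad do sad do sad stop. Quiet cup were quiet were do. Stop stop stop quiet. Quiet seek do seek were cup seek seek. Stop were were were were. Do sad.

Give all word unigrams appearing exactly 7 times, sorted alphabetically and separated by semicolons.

quiet; stop

Unigram counts meeting the condition (exactly 7 times):
  quiet: 7
  stop: 7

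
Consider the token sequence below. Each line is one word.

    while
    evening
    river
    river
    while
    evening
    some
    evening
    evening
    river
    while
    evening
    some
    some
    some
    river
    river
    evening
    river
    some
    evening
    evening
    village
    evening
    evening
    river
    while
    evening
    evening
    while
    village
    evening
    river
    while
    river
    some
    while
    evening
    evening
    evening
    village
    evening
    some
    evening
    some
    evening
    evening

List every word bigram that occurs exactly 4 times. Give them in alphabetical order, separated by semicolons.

Bigram counts meeting the condition (exactly 4 times):
  evening some: 4
  river while: 4
  some evening: 4

evening some; river while; some evening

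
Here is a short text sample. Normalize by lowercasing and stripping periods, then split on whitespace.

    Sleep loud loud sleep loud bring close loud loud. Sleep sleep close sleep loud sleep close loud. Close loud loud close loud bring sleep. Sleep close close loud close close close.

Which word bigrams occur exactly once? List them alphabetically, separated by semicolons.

Bigram counts meeting the condition (exactly once):
  bring close: 1
  bring sleep: 1
  close sleep: 1

bring close; bring sleep; close sleep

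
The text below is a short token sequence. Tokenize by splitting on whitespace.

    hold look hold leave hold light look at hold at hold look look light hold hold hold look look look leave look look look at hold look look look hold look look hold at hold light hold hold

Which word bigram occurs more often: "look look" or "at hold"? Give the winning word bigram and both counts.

"look look" (8 vs 4)

"look look": 8 occurrences
"at hold": 4 occurrences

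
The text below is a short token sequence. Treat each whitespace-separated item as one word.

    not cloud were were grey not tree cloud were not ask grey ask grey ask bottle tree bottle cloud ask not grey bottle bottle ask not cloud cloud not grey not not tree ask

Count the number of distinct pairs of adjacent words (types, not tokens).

34 tokens → 33 bigram windows in total.
Repeated bigrams (each contributes count−1 duplicates):
  ask grey: 2
  ask not: 2
  cloud were: 2
  grey ask: 2
  grey not: 2
  not cloud: 2
  not grey: 2
  not tree: 2
8 duplicate windows → 33 − 8 = 25 distinct.

25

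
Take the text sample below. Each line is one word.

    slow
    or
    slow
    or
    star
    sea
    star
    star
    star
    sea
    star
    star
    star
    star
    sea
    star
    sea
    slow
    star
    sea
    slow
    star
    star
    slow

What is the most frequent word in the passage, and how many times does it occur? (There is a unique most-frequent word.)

Unigram frequencies (highest first):
  star: 12
  slow: 5
  sea: 5
  or: 2

"star", 12 times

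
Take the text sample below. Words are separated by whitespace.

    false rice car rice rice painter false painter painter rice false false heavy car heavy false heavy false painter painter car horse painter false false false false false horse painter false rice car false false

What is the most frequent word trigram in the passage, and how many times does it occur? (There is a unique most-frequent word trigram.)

"false false false", 3 times

Trigram frequencies (highest first):
  false false false: 3
  false rice car: 2
  false painter painter: 2
  horse painter false: 2
  rice car rice: 1
  car rice rice: 1
  … (22 more, each ≤ 1)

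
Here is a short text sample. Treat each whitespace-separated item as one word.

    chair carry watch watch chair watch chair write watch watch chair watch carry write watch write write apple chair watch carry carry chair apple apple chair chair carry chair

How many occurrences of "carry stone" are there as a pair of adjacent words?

0

Scanning the 28 overlapping bigram windows for "carry stone":
  (none found)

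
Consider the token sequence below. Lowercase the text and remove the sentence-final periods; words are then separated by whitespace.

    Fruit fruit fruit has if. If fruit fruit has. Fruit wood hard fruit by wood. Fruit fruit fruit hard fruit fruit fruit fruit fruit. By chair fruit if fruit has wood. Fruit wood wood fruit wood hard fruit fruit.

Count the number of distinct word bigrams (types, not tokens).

18

39 tokens → 38 bigram windows in total.
Repeated bigrams (each contributes count−1 duplicates):
  fruit fruit: 10
  fruit has: 3
  fruit wood: 3
  hard fruit: 3
  wood fruit: 3
  fruit by: 2
  if fruit: 2
  wood hard: 2
20 duplicate windows → 38 − 20 = 18 distinct.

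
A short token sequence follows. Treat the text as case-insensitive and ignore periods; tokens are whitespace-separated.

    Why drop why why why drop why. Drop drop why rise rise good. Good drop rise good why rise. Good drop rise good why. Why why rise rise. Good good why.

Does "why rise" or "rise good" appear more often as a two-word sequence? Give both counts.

"rise good" (5 vs 3)

"why rise": 3 occurrences
"rise good": 5 occurrences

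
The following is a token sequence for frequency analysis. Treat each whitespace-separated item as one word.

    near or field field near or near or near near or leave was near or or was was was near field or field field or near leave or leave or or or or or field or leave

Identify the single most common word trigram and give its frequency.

Trigram frequencies (highest first):
  or or or: 3
  or field field: 2
  near or near: 2
  near or field: 1
  field field near: 1
  field near or: 1
  … (25 more, each ≤ 1)

"or or or", 3 times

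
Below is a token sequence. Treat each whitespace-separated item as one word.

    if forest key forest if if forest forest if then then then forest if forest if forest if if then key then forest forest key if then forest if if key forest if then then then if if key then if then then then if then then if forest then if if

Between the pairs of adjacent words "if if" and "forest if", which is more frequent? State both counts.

"if if": 5 occurrences
"forest if": 7 occurrences

"forest if" (7 vs 5)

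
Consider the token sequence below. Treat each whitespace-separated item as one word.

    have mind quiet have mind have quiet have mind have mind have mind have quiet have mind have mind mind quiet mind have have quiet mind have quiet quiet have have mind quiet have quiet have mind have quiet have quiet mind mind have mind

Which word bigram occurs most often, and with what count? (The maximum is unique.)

Bigram frequencies (highest first):
  have mind: 10
  mind have: 9
  quiet have: 7
  have quiet: 7
  mind quiet: 3
  quiet mind: 3
  … (3 more, each ≤ 2)

"have mind", 10 times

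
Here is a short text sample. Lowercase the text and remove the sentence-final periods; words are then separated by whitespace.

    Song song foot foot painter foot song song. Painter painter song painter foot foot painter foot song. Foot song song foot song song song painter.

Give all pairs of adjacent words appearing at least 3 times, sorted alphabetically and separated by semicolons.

Bigram counts meeting the condition (at least 3 times):
  foot song: 4
  painter foot: 3
  song foot: 3
  song painter: 3
  song song: 5

foot song; painter foot; song foot; song painter; song song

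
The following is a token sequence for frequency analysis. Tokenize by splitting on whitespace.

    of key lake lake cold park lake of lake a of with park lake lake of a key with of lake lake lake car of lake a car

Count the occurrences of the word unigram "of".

Scanning the 28 tokens for "of":
  position 1: of
  position 8: of
  position 11: of
  position 16: of
  position 20: of
  position 25: of

6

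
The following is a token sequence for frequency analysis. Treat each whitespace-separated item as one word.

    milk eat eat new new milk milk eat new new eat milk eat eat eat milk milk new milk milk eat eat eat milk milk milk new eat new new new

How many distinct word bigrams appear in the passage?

9

31 tokens → 30 bigram windows in total.
Repeated bigrams (each contributes count−1 duplicates):
  eat eat: 5
  milk milk: 5
  milk eat: 4
  new new: 4
  eat milk: 3
  eat new: 3
  milk new: 2
  new eat: 2
  … (1 more repeated)
21 duplicate windows → 30 − 21 = 9 distinct.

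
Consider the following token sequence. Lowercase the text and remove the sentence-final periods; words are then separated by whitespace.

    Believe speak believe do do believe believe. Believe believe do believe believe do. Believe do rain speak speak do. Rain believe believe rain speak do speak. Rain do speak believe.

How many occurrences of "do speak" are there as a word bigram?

Scanning the 29 overlapping bigram windows for "do speak":
  position 25–26: do speak
  position 28–29: do speak

2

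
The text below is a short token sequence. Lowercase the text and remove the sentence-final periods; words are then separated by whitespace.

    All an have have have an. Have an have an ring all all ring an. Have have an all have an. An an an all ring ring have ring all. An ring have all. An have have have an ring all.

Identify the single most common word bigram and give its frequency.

Bigram frequencies (highest first):
  have an: 6
  an have: 5
  have have: 5
  all an: 3
  an ring: 3
  ring all: 3
  … (10 more, each ≤ 3)

"have an", 6 times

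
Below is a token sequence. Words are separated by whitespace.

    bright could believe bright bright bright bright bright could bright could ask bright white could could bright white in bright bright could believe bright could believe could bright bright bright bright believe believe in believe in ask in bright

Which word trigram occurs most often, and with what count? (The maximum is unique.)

"bright bright bright", 5 times

Trigram frequencies (highest first):
  bright bright bright: 5
  bright could believe: 3
  could believe bright: 2
  bright bright could: 2
  believe bright bright: 1
  bright could bright: 1
  … (23 more, each ≤ 1)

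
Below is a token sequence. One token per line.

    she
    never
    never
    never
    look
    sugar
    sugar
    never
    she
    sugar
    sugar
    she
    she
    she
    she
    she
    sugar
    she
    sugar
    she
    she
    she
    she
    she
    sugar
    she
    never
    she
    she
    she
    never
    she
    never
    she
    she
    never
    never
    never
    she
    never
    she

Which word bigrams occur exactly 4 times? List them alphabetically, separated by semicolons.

Bigram counts meeting the condition (exactly 4 times):
  never never: 4
  she sugar: 4
  sugar she: 4

never never; she sugar; sugar she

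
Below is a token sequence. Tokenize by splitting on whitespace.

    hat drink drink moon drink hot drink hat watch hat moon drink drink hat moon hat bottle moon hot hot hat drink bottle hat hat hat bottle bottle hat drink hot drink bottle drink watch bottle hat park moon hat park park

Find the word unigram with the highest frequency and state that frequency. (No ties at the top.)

Unigram frequencies (highest first):
  hat: 12
  drink: 10
  bottle: 6
  moon: 5
  hot: 4
  park: 3
  … (1 more, each ≤ 2)

"hat", 12 times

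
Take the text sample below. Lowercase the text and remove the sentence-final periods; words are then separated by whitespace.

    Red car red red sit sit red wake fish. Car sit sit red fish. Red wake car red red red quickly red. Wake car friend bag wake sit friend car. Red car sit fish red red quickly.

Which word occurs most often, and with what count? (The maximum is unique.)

Unigram frequencies (highest first):
  red: 13
  car: 6
  sit: 6
  wake: 4
  fish: 3
  quickly: 2
  … (2 more, each ≤ 2)

"red", 13 times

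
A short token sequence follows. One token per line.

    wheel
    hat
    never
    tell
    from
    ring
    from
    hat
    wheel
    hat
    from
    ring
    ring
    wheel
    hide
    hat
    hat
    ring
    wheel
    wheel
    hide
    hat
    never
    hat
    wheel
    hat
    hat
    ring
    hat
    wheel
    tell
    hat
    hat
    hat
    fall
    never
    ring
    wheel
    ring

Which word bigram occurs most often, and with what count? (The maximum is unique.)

"hat hat", 4 times

Bigram frequencies (highest first):
  hat hat: 4
  wheel hat: 3
  hat wheel: 3
  ring wheel: 3
  hat never: 2
  from ring: 2
  … (18 more, each ≤ 2)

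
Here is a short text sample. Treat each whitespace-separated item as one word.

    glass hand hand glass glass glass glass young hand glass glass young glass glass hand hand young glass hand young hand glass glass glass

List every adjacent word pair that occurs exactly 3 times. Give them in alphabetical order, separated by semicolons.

Bigram counts meeting the condition (exactly 3 times):
  glass hand: 3
  hand glass: 3

glass hand; hand glass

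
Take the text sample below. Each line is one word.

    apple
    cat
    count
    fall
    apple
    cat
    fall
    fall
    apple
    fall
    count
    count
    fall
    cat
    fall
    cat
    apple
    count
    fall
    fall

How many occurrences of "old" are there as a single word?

0

Scanning the 20 tokens for "old":
  (none found)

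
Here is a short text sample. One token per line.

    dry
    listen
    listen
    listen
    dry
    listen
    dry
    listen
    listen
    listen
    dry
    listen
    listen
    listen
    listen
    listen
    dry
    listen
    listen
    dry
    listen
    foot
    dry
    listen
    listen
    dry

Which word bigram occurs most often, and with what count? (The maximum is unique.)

Bigram frequencies (highest first):
  listen listen: 10
  dry listen: 7
  listen dry: 6
  listen foot: 1
  foot dry: 1

"listen listen", 10 times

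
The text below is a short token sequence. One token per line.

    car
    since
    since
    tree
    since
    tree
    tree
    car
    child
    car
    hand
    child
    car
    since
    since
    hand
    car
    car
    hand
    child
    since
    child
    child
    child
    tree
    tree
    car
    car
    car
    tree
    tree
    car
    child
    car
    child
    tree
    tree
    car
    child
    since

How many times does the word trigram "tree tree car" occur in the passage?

Scanning the 38 overlapping trigram windows for "tree tree car":
  position 6–8: tree tree car
  position 25–27: tree tree car
  position 30–32: tree tree car
  position 36–38: tree tree car

4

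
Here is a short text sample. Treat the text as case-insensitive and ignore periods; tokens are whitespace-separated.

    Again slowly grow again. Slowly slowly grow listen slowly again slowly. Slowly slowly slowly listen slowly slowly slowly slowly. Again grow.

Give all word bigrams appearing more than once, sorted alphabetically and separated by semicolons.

again slowly; listen slowly; slowly again; slowly grow; slowly slowly

Bigram counts meeting the condition (more than once):
  again slowly: 3
  listen slowly: 2
  slowly again: 2
  slowly grow: 2
  slowly slowly: 7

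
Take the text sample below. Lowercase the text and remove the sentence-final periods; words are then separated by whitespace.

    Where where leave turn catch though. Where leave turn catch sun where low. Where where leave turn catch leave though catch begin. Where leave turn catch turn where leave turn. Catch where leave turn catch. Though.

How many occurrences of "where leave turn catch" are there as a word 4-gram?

6

Scanning the 33 overlapping 4-gram windows for "where leave turn catch":
  position 2–5: where leave turn catch
  position 7–10: where leave turn catch
  position 15–18: where leave turn catch
  position 23–26: where leave turn catch
  position 28–31: where leave turn catch
  position 32–35: where leave turn catch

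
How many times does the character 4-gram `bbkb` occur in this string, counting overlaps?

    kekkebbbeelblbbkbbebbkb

Sliding a length-4 window over the 23 characters (20 positions):
  position 14–17: bbkb
  position 20–23: bbkb

2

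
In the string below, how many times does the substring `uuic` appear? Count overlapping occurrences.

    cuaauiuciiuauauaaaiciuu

0

Sliding a length-4 window over the 23 characters (20 positions):
  (no match at any position)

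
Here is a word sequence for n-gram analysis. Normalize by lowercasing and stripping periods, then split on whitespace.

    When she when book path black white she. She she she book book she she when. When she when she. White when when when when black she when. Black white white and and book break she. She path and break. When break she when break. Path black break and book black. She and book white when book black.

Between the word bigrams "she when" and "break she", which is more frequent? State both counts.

"she when": 5 occurrences
"break she": 2 occurrences

"she when" (5 vs 2)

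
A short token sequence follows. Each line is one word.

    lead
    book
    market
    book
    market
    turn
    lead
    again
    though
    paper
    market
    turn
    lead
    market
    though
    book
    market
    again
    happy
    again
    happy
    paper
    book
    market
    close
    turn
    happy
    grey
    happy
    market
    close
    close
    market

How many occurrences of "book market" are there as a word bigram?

Scanning the 32 overlapping bigram windows for "book market":
  position 2–3: book market
  position 4–5: book market
  position 16–17: book market
  position 23–24: book market

4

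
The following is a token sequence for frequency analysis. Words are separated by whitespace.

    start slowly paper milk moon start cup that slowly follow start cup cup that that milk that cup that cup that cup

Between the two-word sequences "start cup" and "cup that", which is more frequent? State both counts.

"start cup": 2 occurrences
"cup that": 4 occurrences

"cup that" (4 vs 2)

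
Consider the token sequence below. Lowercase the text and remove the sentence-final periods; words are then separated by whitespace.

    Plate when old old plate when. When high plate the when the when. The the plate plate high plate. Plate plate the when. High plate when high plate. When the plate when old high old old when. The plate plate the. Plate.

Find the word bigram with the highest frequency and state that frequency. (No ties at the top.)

"plate when", 5 times

Bigram frequencies (highest first):
  plate when: 5
  high plate: 4
  when the: 4
  the plate: 4
  plate plate: 4
  when high: 3
  … (11 more, each ≤ 3)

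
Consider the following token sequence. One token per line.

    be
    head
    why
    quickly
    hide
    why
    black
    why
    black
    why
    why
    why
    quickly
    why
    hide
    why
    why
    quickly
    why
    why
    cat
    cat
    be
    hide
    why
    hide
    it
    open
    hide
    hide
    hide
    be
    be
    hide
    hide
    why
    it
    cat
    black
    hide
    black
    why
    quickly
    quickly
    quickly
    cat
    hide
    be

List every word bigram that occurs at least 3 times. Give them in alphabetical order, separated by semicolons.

Bigram counts meeting the condition (at least 3 times):
  black why: 3
  hide hide: 3
  hide why: 4
  why quickly: 4
  why why: 4

black why; hide hide; hide why; why quickly; why why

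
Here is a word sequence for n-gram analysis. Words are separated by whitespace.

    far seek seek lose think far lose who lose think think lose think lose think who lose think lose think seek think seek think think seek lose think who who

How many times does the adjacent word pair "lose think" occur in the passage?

Scanning the 29 overlapping bigram windows for "lose think":
  position 4–5: lose think
  position 9–10: lose think
  position 12–13: lose think
  position 14–15: lose think
  position 17–18: lose think
  position 19–20: lose think
  position 27–28: lose think

7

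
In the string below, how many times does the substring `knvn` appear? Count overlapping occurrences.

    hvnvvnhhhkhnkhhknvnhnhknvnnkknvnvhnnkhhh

Sliding a length-4 window over the 40 characters (37 positions):
  position 16–19: knvn
  position 23–26: knvn
  position 29–32: knvn

3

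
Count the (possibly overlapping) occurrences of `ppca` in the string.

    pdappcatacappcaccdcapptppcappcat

4

Sliding a length-4 window over the 32 characters (29 positions):
  position 4–7: ppca
  position 12–15: ppca
  position 24–27: ppca
  position 28–31: ppca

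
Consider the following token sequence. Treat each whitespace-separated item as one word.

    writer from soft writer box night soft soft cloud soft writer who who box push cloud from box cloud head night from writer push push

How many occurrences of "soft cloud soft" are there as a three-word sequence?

1

Scanning the 23 overlapping trigram windows for "soft cloud soft":
  position 8–10: soft cloud soft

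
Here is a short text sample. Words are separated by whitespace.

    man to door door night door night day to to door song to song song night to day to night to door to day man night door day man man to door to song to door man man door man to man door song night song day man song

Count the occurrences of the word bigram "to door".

5

Scanning the 48 overlapping bigram windows for "to door":
  position 2–3: to door
  position 10–11: to door
  position 21–22: to door
  position 31–32: to door
  position 35–36: to door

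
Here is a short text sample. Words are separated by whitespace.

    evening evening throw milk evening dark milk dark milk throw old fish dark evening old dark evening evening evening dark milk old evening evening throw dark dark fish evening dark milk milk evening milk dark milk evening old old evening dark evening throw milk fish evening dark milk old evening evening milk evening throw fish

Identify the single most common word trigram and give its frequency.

"evening dark milk", 4 times

Trigram frequencies (highest first):
  evening dark milk: 4
  evening evening throw: 2
  evening throw milk: 2
  milk dark milk: 2
  dark milk old: 2
  milk old evening: 2
  … (37 more, each ≤ 2)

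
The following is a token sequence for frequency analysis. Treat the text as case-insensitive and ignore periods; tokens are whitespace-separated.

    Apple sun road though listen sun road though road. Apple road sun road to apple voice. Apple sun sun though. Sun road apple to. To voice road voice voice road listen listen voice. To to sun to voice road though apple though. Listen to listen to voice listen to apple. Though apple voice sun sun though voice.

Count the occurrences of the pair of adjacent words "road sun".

Scanning the 56 overlapping bigram windows for "road sun":
  position 11–12: road sun

1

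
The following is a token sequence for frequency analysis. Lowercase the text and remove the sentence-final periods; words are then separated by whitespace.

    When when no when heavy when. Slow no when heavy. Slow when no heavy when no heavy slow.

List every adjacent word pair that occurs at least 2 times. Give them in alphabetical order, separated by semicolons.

heavy slow; heavy when; no heavy; no when; when heavy; when no

Bigram counts meeting the condition (at least 2 times):
  heavy slow: 2
  heavy when: 2
  no heavy: 2
  no when: 2
  when heavy: 2
  when no: 3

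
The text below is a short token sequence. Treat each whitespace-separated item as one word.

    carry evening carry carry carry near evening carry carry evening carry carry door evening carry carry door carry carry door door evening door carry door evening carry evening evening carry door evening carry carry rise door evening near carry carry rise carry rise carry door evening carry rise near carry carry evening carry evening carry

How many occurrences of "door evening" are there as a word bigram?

6

Scanning the 54 overlapping bigram windows for "door evening":
  position 13–14: door evening
  position 21–22: door evening
  position 25–26: door evening
  position 31–32: door evening
  position 36–37: door evening
  position 45–46: door evening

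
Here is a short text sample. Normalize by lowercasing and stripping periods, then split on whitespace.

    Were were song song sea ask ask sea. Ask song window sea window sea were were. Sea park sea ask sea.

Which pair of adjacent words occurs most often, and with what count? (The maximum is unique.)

"sea ask", 3 times

Bigram frequencies (highest first):
  sea ask: 3
  were were: 2
  ask sea: 2
  window sea: 2
  were song: 1
  song song: 1
  … (9 more, each ≤ 1)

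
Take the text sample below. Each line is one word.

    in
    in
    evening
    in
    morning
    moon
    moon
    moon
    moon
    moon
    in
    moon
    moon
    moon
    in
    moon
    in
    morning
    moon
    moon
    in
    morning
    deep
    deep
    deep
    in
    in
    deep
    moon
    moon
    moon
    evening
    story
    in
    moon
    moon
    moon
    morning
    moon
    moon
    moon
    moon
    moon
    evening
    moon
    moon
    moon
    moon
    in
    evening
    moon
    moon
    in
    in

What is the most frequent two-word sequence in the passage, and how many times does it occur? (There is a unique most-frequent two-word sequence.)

Bigram frequencies (highest first):
  moon moon: 19
  moon in: 6
  in in: 3
  in morning: 3
  morning moon: 3
  in moon: 3
  … (12 more, each ≤ 2)

"moon moon", 19 times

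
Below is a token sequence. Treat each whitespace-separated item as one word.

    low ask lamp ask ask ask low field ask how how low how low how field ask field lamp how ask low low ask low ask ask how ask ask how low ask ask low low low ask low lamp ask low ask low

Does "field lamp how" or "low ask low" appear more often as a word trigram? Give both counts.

"field lamp how": 1 occurrence
"low ask low": 3 occurrences

"low ask low" (3 vs 1)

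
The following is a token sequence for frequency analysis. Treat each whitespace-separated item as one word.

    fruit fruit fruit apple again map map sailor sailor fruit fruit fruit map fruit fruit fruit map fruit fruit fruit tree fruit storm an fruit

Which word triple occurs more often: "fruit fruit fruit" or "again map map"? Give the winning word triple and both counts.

"fruit fruit fruit" (4 vs 1)

"fruit fruit fruit": 4 occurrences
"again map map": 1 occurrence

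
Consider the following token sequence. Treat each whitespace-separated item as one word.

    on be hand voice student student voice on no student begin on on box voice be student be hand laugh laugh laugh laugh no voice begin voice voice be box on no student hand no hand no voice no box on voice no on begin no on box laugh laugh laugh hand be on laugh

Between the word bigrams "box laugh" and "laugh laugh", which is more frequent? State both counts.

"box laugh": 1 occurrence
"laugh laugh": 5 occurrences

"laugh laugh" (5 vs 1)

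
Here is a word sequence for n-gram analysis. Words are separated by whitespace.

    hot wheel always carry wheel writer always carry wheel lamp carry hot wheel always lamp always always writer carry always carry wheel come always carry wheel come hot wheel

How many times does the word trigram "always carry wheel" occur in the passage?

Scanning the 27 overlapping trigram windows for "always carry wheel":
  position 3–5: always carry wheel
  position 7–9: always carry wheel
  position 20–22: always carry wheel
  position 24–26: always carry wheel

4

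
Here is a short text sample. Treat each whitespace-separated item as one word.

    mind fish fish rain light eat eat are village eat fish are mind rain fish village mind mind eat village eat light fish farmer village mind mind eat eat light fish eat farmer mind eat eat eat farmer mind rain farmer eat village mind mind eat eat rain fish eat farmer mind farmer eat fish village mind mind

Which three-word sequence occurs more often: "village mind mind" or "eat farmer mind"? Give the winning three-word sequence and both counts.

"village mind mind": 4 occurrences
"eat farmer mind": 3 occurrences

"village mind mind" (4 vs 3)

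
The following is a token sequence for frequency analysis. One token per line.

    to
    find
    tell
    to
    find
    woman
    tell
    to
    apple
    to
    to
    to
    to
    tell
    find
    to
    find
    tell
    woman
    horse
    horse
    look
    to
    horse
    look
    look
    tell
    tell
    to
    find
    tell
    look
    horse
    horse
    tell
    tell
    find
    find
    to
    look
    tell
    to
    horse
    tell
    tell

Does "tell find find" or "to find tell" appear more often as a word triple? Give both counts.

"to find tell" (3 vs 1)

"tell find find": 1 occurrence
"to find tell": 3 occurrences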